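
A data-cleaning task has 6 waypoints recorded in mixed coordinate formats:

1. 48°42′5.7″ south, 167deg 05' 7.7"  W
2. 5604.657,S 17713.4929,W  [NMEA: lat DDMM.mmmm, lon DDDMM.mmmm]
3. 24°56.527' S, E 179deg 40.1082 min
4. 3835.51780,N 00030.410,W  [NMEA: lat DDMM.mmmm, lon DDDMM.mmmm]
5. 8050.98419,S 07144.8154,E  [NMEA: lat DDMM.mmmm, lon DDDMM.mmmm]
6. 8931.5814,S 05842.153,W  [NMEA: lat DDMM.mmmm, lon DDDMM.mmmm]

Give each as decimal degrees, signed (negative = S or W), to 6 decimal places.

Point 1:
  Latitude: 48 + 42/60 + 5.7/3600 = 48.7015833
  S → negative
  λ: 167° + 5/60 + 7.7/3600 = 167 + 0.083333 + 0.002139 = 167.0854722
  W ⇒ negate
Point 2:
  φ: split at 2 digits → 56° and 4.657′; 56 + 4.657/60 = 56.0776167
  S ⇒ negate
  Lon: split at 3 digits → 177° and 13.4929′; 177 + 13.4929/60 = 177.2248817
  W ⇒ negate
Point 3:
  φ: 56.527′ = 0.942117°; total 24.9421167
  S → negative
  λ: 179 + 40.1082/60 = 179.6684700
  E → positive
Point 4:
  Latitude: degrees = first 2 digits = 38, minutes = 35.5178; 38 + 35.5178/60 = 38.5919633
  N → positive
  Longitude: split at 3 digits → 000° and 30.41′; 0 + 30.41/60 = 0.5068333
  hemisphere W, so the sign is −
Point 5:
  Lat: degrees = first 2 digits = 80, minutes = 50.98419; 80 + 50.98419/60 = 80.8497365
  hemisphere S, so the sign is −
  λ: split at 3 digits → 071° and 44.8154′; 71 + 44.8154/60 = 71.7469233
  E → positive
Point 6:
  Latitude: degrees = first 2 digits = 89, minutes = 31.5814; 89 + 31.5814/60 = 89.5263567
  S ⇒ negate
  λ: split at 3 digits → 058° and 42.153′; 58 + 42.153/60 = 58.7025500
  hemisphere W, so the sign is −

1. -48.701583, -167.085472
2. -56.077617, -177.224882
3. -24.942117, 179.668470
4. 38.591963, -0.506833
5. -80.849737, 71.746923
6. -89.526357, -58.702550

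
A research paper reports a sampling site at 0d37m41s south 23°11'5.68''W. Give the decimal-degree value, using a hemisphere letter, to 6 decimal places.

0.628056° S, 23.184911° W

φ: 0° + 37/60 + 41/3600 = 0 + 0.616667 + 0.011389 = 0.6280556
Lon: 23 + 11/60 + 5.68/3600 = 23.1849111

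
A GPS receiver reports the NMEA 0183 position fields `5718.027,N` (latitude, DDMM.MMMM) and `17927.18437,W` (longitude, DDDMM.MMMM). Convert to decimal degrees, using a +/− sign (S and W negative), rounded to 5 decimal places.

Latitude: split at 2 digits → 57° and 18.027′; 57 + 18.027/60 = 57.300450
N ⇒ keep positive
λ: degrees = first 3 digits = 179, minutes = 27.18437; 179 + 27.18437/60 = 179.453073
W → negative

57.30045, -179.45307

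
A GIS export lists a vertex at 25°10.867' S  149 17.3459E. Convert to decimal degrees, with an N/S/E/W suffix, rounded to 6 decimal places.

φ: 25 + 10.867/60 = 25.1811167
Longitude: 17.3459′ = 0.289098°; total 149.2890983

25.181117° S, 149.289098° E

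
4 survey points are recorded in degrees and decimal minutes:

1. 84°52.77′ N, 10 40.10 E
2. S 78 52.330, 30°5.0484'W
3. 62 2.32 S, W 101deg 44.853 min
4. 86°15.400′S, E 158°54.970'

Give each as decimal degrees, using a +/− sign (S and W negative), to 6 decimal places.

Point 1:
  Latitude: 84 + 52.77/60 = 84.8795000
  N → positive
  Longitude: 10 + 40.1/60 = 10.6683333
  E → positive
Point 2:
  Lat: 78 + 52.33/60 = 78.8721667
  S ⇒ negate
  Lon: 5.0484′ = 0.084140°; total 30.0841400
  hemisphere W, so the sign is −
Point 3:
  Lat: 2.32′ = 0.038667°; total 62.0386667
  S → negative
  Longitude: 101 + 44.853/60 = 101.7475500
  hemisphere W, so the sign is −
Point 4:
  Latitude: 15.4′ = 0.256667°; total 86.2566667
  S → negative
  λ: 158 + 54.97/60 = 158.9161667
  E → positive

1. 84.879500, 10.668333
2. -78.872167, -30.084140
3. -62.038667, -101.747550
4. -86.256667, 158.916167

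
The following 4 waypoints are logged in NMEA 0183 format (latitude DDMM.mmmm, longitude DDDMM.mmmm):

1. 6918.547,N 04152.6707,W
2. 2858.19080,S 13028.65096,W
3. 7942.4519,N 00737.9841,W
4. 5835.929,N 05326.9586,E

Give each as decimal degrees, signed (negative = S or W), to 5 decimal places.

1. 69.30912, -41.87785
2. -28.96985, -130.47752
3. 79.70753, -7.63307
4. 58.59882, 53.44931

Point 1:
  φ: split at 2 digits → 69° and 18.547′; 69 + 18.547/60 = 69.309117
  N → positive
  λ: split at 3 digits → 041° and 52.6707′; 41 + 52.6707/60 = 41.877845
  W → negative
Point 2:
  Latitude: degrees = first 2 digits = 28, minutes = 58.1908; 28 + 58.1908/60 = 28.969847
  S ⇒ negate
  λ: degrees = first 3 digits = 130, minutes = 28.65096; 130 + 28.65096/60 = 130.477516
  W → negative
Point 3:
  Lat: degrees = first 2 digits = 79, minutes = 42.4519; 79 + 42.4519/60 = 79.707532
  N ⇒ keep positive
  Lon: degrees = first 3 digits = 7, minutes = 37.9841; 7 + 37.9841/60 = 7.633068
  W ⇒ negate
Point 4:
  Latitude: degrees = first 2 digits = 58, minutes = 35.929; 58 + 35.929/60 = 58.598817
  N → positive
  λ: split at 3 digits → 053° and 26.9586′; 53 + 26.9586/60 = 53.449310
  E ⇒ keep positive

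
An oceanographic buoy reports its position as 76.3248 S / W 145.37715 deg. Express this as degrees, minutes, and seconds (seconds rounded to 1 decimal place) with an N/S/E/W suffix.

76°19′29.3″ S, 145°22′37.7″ W

φ: 0.324800 × 60 = 19.48800′ → 19′, remainder × 60 = 29.280″
Longitude: 0.377150 × 60 = 22.62900′ → 22′, remainder × 60 = 37.740″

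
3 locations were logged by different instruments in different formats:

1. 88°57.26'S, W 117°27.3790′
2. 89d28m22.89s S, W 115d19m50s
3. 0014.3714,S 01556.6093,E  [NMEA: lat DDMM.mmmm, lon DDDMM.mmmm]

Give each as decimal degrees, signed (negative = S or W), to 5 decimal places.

1. -88.95433, -117.45632
2. -89.47303, -115.33056
3. -0.23952, 15.94349

Point 1:
  Latitude: 88 + 57.26/60 = 88.954333
  S → negative
  Lon: 27.379′ = 0.456317°; total 117.456317
  W → negative
Point 2:
  φ: 89 + 28/60 + 22.89/3600 = 89.473025
  hemisphere S, so the sign is −
  Longitude: 19′ + 50″ = 19.83333′; 115 + 19.83333/60 = 115.330556
  W → negative
Point 3:
  Latitude: split at 2 digits → 00° and 14.3714′; 0 + 14.3714/60 = 0.239523
  S ⇒ negate
  Longitude: degrees = first 3 digits = 15, minutes = 56.6093; 15 + 56.6093/60 = 15.943488
  E ⇒ keep positive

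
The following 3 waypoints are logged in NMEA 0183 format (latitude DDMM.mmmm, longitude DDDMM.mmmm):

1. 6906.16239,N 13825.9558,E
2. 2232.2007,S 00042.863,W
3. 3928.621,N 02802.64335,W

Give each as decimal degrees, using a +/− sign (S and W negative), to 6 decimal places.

1. 69.102707, 138.432597
2. -22.536678, -0.714383
3. 39.477017, -28.044056

Point 1:
  Latitude: split at 2 digits → 69° and 6.16239′; 69 + 6.16239/60 = 69.1027065
  N ⇒ keep positive
  Longitude: degrees = first 3 digits = 138, minutes = 25.9558; 138 + 25.9558/60 = 138.4325967
  E ⇒ keep positive
Point 2:
  φ: split at 2 digits → 22° and 32.2007′; 22 + 32.2007/60 = 22.5366783
  S → negative
  Lon: split at 3 digits → 000° and 42.863′; 0 + 42.863/60 = 0.7143833
  hemisphere W, so the sign is −
Point 3:
  φ: degrees = first 2 digits = 39, minutes = 28.621; 39 + 28.621/60 = 39.4770167
  N → positive
  Longitude: degrees = first 3 digits = 28, minutes = 2.64335; 28 + 2.64335/60 = 28.0440558
  W → negative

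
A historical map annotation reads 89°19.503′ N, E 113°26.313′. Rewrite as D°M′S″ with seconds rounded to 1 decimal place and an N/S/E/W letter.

Latitude: fractional minutes 0.50300 × 60 = 30.180″
Lon: fractional minutes 0.31300 × 60 = 18.780″

89°19′30.2″ N, 113°26′18.8″ E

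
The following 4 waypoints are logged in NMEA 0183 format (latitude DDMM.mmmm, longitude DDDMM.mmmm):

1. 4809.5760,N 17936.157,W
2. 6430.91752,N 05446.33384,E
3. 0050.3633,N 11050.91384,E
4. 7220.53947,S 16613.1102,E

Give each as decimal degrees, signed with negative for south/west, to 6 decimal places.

1. 48.159600, -179.602617
2. 64.515292, 54.772231
3. 0.839388, 110.848564
4. -72.342325, 166.218503

Point 1:
  Latitude: degrees = first 2 digits = 48, minutes = 9.576; 48 + 9.576/60 = 48.1596000
  N ⇒ keep positive
  Longitude: split at 3 digits → 179° and 36.157′; 179 + 36.157/60 = 179.6026167
  W ⇒ negate
Point 2:
  Lat: split at 2 digits → 64° and 30.91752′; 64 + 30.91752/60 = 64.5152920
  N ⇒ keep positive
  Longitude: split at 3 digits → 054° and 46.33384′; 54 + 46.33384/60 = 54.7722307
  E → positive
Point 3:
  φ: degrees = first 2 digits = 0, minutes = 50.3633; 0 + 50.3633/60 = 0.8393883
  N → positive
  Lon: split at 3 digits → 110° and 50.91384′; 110 + 50.91384/60 = 110.8485640
  E ⇒ keep positive
Point 4:
  Lat: degrees = first 2 digits = 72, minutes = 20.53947; 72 + 20.53947/60 = 72.3423245
  hemisphere S, so the sign is −
  λ: split at 3 digits → 166° and 13.1102′; 166 + 13.1102/60 = 166.2185033
  E → positive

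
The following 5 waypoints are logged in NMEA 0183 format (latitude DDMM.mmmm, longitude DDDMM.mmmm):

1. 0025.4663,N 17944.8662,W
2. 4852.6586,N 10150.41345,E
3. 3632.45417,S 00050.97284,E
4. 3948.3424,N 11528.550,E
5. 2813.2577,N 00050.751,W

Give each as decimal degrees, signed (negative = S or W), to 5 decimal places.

Point 1:
  φ: degrees = first 2 digits = 0, minutes = 25.4663; 0 + 25.4663/60 = 0.424438
  N ⇒ keep positive
  Longitude: degrees = first 3 digits = 179, minutes = 44.8662; 179 + 44.8662/60 = 179.747770
  W ⇒ negate
Point 2:
  Lat: split at 2 digits → 48° and 52.6586′; 48 + 52.6586/60 = 48.877643
  N ⇒ keep positive
  Lon: degrees = first 3 digits = 101, minutes = 50.41345; 101 + 50.41345/60 = 101.840224
  E → positive
Point 3:
  Latitude: degrees = first 2 digits = 36, minutes = 32.45417; 36 + 32.45417/60 = 36.540903
  S → negative
  Lon: degrees = first 3 digits = 0, minutes = 50.97284; 0 + 50.97284/60 = 0.849547
  E → positive
Point 4:
  φ: split at 2 digits → 39° and 48.3424′; 39 + 48.3424/60 = 39.805707
  N ⇒ keep positive
  Lon: split at 3 digits → 115° and 28.55′; 115 + 28.55/60 = 115.475833
  E → positive
Point 5:
  Latitude: degrees = first 2 digits = 28, minutes = 13.2577; 28 + 13.2577/60 = 28.220962
  N ⇒ keep positive
  Longitude: degrees = first 3 digits = 0, minutes = 50.751; 0 + 50.751/60 = 0.845850
  W ⇒ negate

1. 0.42444, -179.74777
2. 48.87764, 101.84022
3. -36.54090, 0.84955
4. 39.80571, 115.47583
5. 28.22096, -0.84585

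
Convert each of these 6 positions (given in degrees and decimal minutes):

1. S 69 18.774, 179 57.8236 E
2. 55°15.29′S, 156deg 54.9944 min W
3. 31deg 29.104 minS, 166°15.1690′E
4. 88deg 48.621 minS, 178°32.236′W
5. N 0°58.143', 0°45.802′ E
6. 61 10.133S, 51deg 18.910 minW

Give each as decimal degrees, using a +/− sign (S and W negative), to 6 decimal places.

Point 1:
  Lat: 18.774′ = 0.312900°; total 69.3129000
  hemisphere S, so the sign is −
  λ: 57.8236′ = 0.963727°; total 179.9637267
  E → positive
Point 2:
  Lat: 15.29′ = 0.254833°; total 55.2548333
  S → negative
  λ: 54.9944′ = 0.916573°; total 156.9165733
  hemisphere W, so the sign is −
Point 3:
  Latitude: 31 + 29.104/60 = 31.4850667
  S → negative
  Lon: 15.169′ = 0.252817°; total 166.2528167
  E ⇒ keep positive
Point 4:
  Lat: 88 + 48.621/60 = 88.8103500
  S ⇒ negate
  Lon: 178 + 32.236/60 = 178.5372667
  hemisphere W, so the sign is −
Point 5:
  Latitude: 0 + 58.143/60 = 0.9690500
  N ⇒ keep positive
  λ: 0 + 45.802/60 = 0.7633667
  E ⇒ keep positive
Point 6:
  Latitude: 10.133′ = 0.168883°; total 61.1688833
  hemisphere S, so the sign is −
  Lon: 18.91′ = 0.315167°; total 51.3151667
  W ⇒ negate

1. -69.312900, 179.963727
2. -55.254833, -156.916573
3. -31.485067, 166.252817
4. -88.810350, -178.537267
5. 0.969050, 0.763367
6. -61.168883, -51.315167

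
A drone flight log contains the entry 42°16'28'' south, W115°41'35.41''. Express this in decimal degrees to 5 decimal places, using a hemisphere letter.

42.27444° S, 115.69317° W

Latitude: 42° + 16/60 + 28/3600 = 42 + 0.266667 + 0.007778 = 42.274444
Lon: 115 + 41/60 + 35.41/3600 = 115.693169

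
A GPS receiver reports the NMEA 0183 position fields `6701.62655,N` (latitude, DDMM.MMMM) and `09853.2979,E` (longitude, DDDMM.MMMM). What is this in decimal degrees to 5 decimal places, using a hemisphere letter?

67.02711° N, 98.88830° E

Latitude: split at 2 digits → 67° and 1.62655′; 67 + 1.62655/60 = 67.027109
λ: split at 3 digits → 098° and 53.2979′; 98 + 53.2979/60 = 98.888298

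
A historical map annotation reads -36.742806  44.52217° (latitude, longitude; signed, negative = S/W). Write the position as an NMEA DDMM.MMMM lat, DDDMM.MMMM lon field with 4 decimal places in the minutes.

3644.5684,S / 04431.3302,E

Latitude is negative → S; |value| = 36.742806
Lat: fractional part 0.742806 → 44.568360 minutes
λ: minutes = (44.522170 − 44) × 60 = 31.330200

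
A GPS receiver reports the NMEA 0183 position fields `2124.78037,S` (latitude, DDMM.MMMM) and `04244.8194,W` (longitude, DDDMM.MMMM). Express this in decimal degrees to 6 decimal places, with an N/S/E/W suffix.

21.413006° S, 42.746990° W

φ: degrees = first 2 digits = 21, minutes = 24.78037; 21 + 24.78037/60 = 21.4130062
Longitude: degrees = first 3 digits = 42, minutes = 44.8194; 42 + 44.8194/60 = 42.7469900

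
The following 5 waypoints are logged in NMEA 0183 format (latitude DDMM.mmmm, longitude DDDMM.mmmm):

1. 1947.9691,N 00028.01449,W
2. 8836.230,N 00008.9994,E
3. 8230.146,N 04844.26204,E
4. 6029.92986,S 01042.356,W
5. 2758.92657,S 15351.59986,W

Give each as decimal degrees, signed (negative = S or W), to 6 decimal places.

1. 19.799485, -0.466908
2. 88.603833, 0.149990
3. 82.502433, 48.737701
4. -60.498831, -10.705933
5. -27.982110, -153.859998

Point 1:
  Latitude: split at 2 digits → 19° and 47.9691′; 19 + 47.9691/60 = 19.7994850
  N ⇒ keep positive
  λ: degrees = first 3 digits = 0, minutes = 28.01449; 0 + 28.01449/60 = 0.4669082
  W ⇒ negate
Point 2:
  Lat: split at 2 digits → 88° and 36.23′; 88 + 36.23/60 = 88.6038333
  N ⇒ keep positive
  Longitude: degrees = first 3 digits = 0, minutes = 8.9994; 0 + 8.9994/60 = 0.1499900
  E → positive
Point 3:
  Latitude: split at 2 digits → 82° and 30.146′; 82 + 30.146/60 = 82.5024333
  N → positive
  Lon: degrees = first 3 digits = 48, minutes = 44.26204; 48 + 44.26204/60 = 48.7377007
  E ⇒ keep positive
Point 4:
  Latitude: split at 2 digits → 60° and 29.92986′; 60 + 29.92986/60 = 60.4988310
  S ⇒ negate
  Longitude: split at 3 digits → 010° and 42.356′; 10 + 42.356/60 = 10.7059333
  W → negative
Point 5:
  Latitude: split at 2 digits → 27° and 58.92657′; 27 + 58.92657/60 = 27.9821095
  S → negative
  Longitude: degrees = first 3 digits = 153, minutes = 51.59986; 153 + 51.59986/60 = 153.8599977
  W → negative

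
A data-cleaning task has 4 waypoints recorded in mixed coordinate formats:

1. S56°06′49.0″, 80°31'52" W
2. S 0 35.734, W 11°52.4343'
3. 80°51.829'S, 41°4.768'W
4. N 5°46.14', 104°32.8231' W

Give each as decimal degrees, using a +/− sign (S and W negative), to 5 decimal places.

1. -56.11361, -80.53111
2. -0.59557, -11.87391
3. -80.86382, -41.07947
4. 5.76900, -104.54705

Point 1:
  Lat: 56 + 6/60 + 49/3600 = 56.113611
  S ⇒ negate
  λ: 80 + 31/60 + 52/3600 = 80.531111
  W ⇒ negate
Point 2:
  Lat: 0 + 35.734/60 = 0.595567
  hemisphere S, so the sign is −
  Lon: 52.4343′ = 0.873905°; total 11.873905
  hemisphere W, so the sign is −
Point 3:
  Lat: 80 + 51.829/60 = 80.863817
  hemisphere S, so the sign is −
  Lon: 41 + 4.768/60 = 41.079467
  W ⇒ negate
Point 4:
  φ: 46.14′ = 0.769000°; total 5.769000
  N → positive
  Lon: 32.8231′ = 0.547052°; total 104.547052
  W → negative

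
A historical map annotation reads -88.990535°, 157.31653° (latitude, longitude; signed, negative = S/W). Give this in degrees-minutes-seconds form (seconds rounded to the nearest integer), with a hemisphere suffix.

88°59′26″ S, 157°19′0″ E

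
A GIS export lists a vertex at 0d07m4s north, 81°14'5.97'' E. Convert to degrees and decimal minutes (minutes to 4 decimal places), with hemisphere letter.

0° 7.0667′ N, 81° 14.0995′ E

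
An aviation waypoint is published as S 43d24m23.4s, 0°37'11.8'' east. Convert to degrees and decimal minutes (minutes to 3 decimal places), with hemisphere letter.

Lat: seconds/60 = 0.39000; minutes = 24 + 0.39000 = 24.39000
λ: 37 + 11.8/60 = 37.19667′

43° 24.390′ S, 0° 37.197′ E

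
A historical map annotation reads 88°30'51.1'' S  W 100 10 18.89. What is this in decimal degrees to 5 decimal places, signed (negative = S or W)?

-88.51419, -100.17191

Lat: 88 + 30/60 + 51.1/3600 = 88.514194
S → negative
Longitude: 100 + 10/60 + 18.89/3600 = 100.171914
W → negative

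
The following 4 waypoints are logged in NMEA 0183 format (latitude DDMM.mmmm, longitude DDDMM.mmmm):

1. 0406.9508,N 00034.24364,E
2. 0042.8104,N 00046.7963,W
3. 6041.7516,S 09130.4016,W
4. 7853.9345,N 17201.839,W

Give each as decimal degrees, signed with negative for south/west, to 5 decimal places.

Point 1:
  φ: degrees = first 2 digits = 4, minutes = 6.9508; 4 + 6.9508/60 = 4.115847
  N ⇒ keep positive
  Lon: split at 3 digits → 000° and 34.24364′; 0 + 34.24364/60 = 0.570727
  E → positive
Point 2:
  φ: degrees = first 2 digits = 0, minutes = 42.8104; 0 + 42.8104/60 = 0.713507
  N → positive
  Lon: split at 3 digits → 000° and 46.7963′; 0 + 46.7963/60 = 0.779938
  hemisphere W, so the sign is −
Point 3:
  Lat: split at 2 digits → 60° and 41.7516′; 60 + 41.7516/60 = 60.695860
  S ⇒ negate
  Lon: degrees = first 3 digits = 91, minutes = 30.4016; 91 + 30.4016/60 = 91.506693
  hemisphere W, so the sign is −
Point 4:
  φ: split at 2 digits → 78° and 53.9345′; 78 + 53.9345/60 = 78.898908
  N ⇒ keep positive
  λ: degrees = first 3 digits = 172, minutes = 1.839; 172 + 1.839/60 = 172.030650
  W ⇒ negate

1. 4.11585, 0.57073
2. 0.71351, -0.77994
3. -60.69586, -91.50669
4. 78.89891, -172.03065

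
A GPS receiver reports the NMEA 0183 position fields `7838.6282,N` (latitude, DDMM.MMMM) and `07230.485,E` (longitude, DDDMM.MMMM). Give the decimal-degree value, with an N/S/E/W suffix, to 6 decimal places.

78.643803° N, 72.508083° E

Lat: split at 2 digits → 78° and 38.6282′; 78 + 38.6282/60 = 78.6438033
Longitude: split at 3 digits → 072° and 30.485′; 72 + 30.485/60 = 72.5080833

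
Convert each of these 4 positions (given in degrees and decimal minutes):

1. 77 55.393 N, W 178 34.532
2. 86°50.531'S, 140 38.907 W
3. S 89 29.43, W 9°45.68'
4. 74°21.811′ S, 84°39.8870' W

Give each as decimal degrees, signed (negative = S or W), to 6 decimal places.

Point 1:
  Latitude: 77 + 55.393/60 = 77.9232167
  N → positive
  Lon: 178 + 34.532/60 = 178.5755333
  hemisphere W, so the sign is −
Point 2:
  Latitude: 86 + 50.531/60 = 86.8421833
  hemisphere S, so the sign is −
  Lon: 38.907′ = 0.648450°; total 140.6484500
  hemisphere W, so the sign is −
Point 3:
  Latitude: 29.43′ = 0.490500°; total 89.4905000
  hemisphere S, so the sign is −
  λ: 45.68′ = 0.761333°; total 9.7613333
  W → negative
Point 4:
  Lat: 74 + 21.811/60 = 74.3635167
  S ⇒ negate
  Longitude: 84 + 39.887/60 = 84.6647833
  hemisphere W, so the sign is −

1. 77.923217, -178.575533
2. -86.842183, -140.648450
3. -89.490500, -9.761333
4. -74.363517, -84.664783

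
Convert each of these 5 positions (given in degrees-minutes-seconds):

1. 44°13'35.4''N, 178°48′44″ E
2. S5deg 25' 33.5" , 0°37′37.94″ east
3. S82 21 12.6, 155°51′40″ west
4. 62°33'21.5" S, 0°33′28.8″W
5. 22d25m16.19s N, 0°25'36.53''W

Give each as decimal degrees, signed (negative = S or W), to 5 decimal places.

1. 44.22650, 178.81222
2. -5.42597, 0.62721
3. -82.35350, -155.86111
4. -62.55597, -0.55800
5. 22.42116, -0.42681

Point 1:
  Lat: 44° + 13/60 + 35.4/3600 = 44 + 0.216667 + 0.009833 = 44.226500
  N → positive
  Longitude: 178° + 48/60 + 44/3600 = 178 + 0.800000 + 0.012222 = 178.812222
  E ⇒ keep positive
Point 2:
  Lat: 5° + 25/60 + 33.5/3600 = 5 + 0.416667 + 0.009306 = 5.425972
  hemisphere S, so the sign is −
  λ: 0° + 37/60 + 37.94/3600 = 0 + 0.616667 + 0.010539 = 0.627206
  E ⇒ keep positive
Point 3:
  Latitude: 82° + 21/60 + 12.6/3600 = 82 + 0.350000 + 0.003500 = 82.353500
  S ⇒ negate
  λ: 155° + 51/60 + 40/3600 = 155 + 0.850000 + 0.011111 = 155.861111
  W → negative
Point 4:
  Latitude: 33′ + 21.5″ = 33.35833′; 62 + 33.35833/60 = 62.555972
  S ⇒ negate
  λ: 0 + 33/60 + 28.8/3600 = 0.558000
  W ⇒ negate
Point 5:
  Lat: 22° + 25/60 + 16.19/3600 = 22 + 0.416667 + 0.004497 = 22.421164
  N ⇒ keep positive
  λ: 0° + 25/60 + 36.53/3600 = 0 + 0.416667 + 0.010147 = 0.426814
  W ⇒ negate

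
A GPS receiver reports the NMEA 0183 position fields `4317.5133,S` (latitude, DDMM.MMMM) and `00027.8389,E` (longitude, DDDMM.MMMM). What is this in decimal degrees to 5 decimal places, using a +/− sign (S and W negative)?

Lat: degrees = first 2 digits = 43, minutes = 17.5133; 43 + 17.5133/60 = 43.291888
hemisphere S, so the sign is −
Lon: degrees = first 3 digits = 0, minutes = 27.8389; 0 + 27.8389/60 = 0.463982
E → positive

-43.29189, 0.46398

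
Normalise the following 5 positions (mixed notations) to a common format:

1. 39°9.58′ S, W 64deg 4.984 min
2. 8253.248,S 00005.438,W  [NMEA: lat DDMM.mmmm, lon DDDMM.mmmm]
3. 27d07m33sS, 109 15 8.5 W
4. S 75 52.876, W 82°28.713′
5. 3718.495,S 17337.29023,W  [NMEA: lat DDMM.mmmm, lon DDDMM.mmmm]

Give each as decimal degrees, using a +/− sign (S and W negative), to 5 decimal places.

1. -39.15967, -64.08307
2. -82.88747, -0.09063
3. -27.12583, -109.25236
4. -75.88127, -82.47855
5. -37.30825, -173.62150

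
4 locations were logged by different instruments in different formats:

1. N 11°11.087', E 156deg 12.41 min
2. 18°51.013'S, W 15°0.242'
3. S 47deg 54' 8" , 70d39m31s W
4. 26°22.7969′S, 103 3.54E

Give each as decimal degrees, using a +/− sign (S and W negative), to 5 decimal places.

1. 11.18478, 156.20683
2. -18.85022, -15.00403
3. -47.90222, -70.65861
4. -26.37995, 103.05900

Point 1:
  φ: 11 + 11.087/60 = 11.184783
  N ⇒ keep positive
  λ: 156 + 12.41/60 = 156.206833
  E → positive
Point 2:
  Lat: 51.013′ = 0.850217°; total 18.850217
  S ⇒ negate
  Lon: 15 + 0.242/60 = 15.004033
  W → negative
Point 3:
  Latitude: 47° + 54/60 + 8/3600 = 47 + 0.900000 + 0.002222 = 47.902222
  S → negative
  Lon: 39′ + 31″ = 39.51667′; 70 + 39.51667/60 = 70.658611
  W → negative
Point 4:
  φ: 26 + 22.7969/60 = 26.379948
  hemisphere S, so the sign is −
  λ: 103 + 3.54/60 = 103.059000
  E ⇒ keep positive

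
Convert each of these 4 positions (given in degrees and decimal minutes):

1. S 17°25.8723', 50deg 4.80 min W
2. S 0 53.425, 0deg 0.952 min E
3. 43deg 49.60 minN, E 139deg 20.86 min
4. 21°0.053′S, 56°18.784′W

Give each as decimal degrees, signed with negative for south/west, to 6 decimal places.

Point 1:
  φ: 25.8723′ = 0.431205°; total 17.4312050
  S → negative
  Longitude: 4.8′ = 0.080000°; total 50.0800000
  W ⇒ negate
Point 2:
  φ: 0 + 53.425/60 = 0.8904167
  hemisphere S, so the sign is −
  Lon: 0.952′ = 0.015867°; total 0.0158667
  E ⇒ keep positive
Point 3:
  φ: 49.6′ = 0.826667°; total 43.8266667
  N → positive
  Lon: 139 + 20.86/60 = 139.3476667
  E → positive
Point 4:
  φ: 21 + 0.053/60 = 21.0008833
  S → negative
  Longitude: 56 + 18.784/60 = 56.3130667
  W → negative

1. -17.431205, -50.080000
2. -0.890417, 0.015867
3. 43.826667, 139.347667
4. -21.000883, -56.313067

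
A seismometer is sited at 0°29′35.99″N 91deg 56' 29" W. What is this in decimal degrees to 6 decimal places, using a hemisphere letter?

φ: 29′ + 35.99″ = 29.59983′; 0 + 29.59983/60 = 0.4933306
Lon: 91 + 56/60 + 29/3600 = 91.9413889

0.493331° N, 91.941389° W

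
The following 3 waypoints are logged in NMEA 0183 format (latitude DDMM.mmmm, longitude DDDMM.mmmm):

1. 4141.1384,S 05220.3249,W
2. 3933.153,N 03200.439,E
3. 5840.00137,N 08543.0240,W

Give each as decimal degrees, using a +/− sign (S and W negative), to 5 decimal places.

1. -41.68564, -52.33875
2. 39.55255, 32.00732
3. 58.66669, -85.71707

Point 1:
  Lat: degrees = first 2 digits = 41, minutes = 41.1384; 41 + 41.1384/60 = 41.685640
  hemisphere S, so the sign is −
  Lon: split at 3 digits → 052° and 20.3249′; 52 + 20.3249/60 = 52.338748
  W ⇒ negate
Point 2:
  Lat: split at 2 digits → 39° and 33.153′; 39 + 33.153/60 = 39.552550
  N → positive
  Longitude: split at 3 digits → 032° and 0.439′; 32 + 0.439/60 = 32.007317
  E ⇒ keep positive
Point 3:
  Lat: split at 2 digits → 58° and 40.00137′; 58 + 40.00137/60 = 58.666690
  N → positive
  Longitude: degrees = first 3 digits = 85, minutes = 43.024; 85 + 43.024/60 = 85.717067
  hemisphere W, so the sign is −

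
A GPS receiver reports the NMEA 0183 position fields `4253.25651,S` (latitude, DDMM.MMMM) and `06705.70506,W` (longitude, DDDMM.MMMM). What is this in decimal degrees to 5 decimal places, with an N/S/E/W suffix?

42.88761° S, 67.09508° W

φ: split at 2 digits → 42° and 53.25651′; 42 + 53.25651/60 = 42.887609
Lon: split at 3 digits → 067° and 5.70506′; 67 + 5.70506/60 = 67.095084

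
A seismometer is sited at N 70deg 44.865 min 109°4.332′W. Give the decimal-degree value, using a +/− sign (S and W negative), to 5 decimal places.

Latitude: 44.865′ = 0.747750°; total 70.747750
N ⇒ keep positive
Lon: 109 + 4.332/60 = 109.072200
hemisphere W, so the sign is −

70.74775, -109.07220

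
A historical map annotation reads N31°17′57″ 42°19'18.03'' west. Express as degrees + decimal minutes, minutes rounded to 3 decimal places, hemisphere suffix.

31° 17.950′ N, 42° 19.301′ W

φ: seconds/60 = 0.95000; minutes = 17 + 0.95000 = 17.95000
Lon: seconds/60 = 0.30050; minutes = 19 + 0.30050 = 19.30050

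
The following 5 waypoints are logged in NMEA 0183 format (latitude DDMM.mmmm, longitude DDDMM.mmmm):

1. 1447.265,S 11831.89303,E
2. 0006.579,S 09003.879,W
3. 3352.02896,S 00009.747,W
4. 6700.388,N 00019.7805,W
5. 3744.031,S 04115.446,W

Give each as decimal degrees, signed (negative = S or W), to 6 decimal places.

Point 1:
  Lat: split at 2 digits → 14° and 47.265′; 14 + 47.265/60 = 14.7877500
  S ⇒ negate
  Longitude: degrees = first 3 digits = 118, minutes = 31.89303; 118 + 31.89303/60 = 118.5315505
  E → positive
Point 2:
  Latitude: degrees = first 2 digits = 0, minutes = 6.579; 0 + 6.579/60 = 0.1096500
  hemisphere S, so the sign is −
  Lon: degrees = first 3 digits = 90, minutes = 3.879; 90 + 3.879/60 = 90.0646500
  hemisphere W, so the sign is −
Point 3:
  Lat: degrees = first 2 digits = 33, minutes = 52.02896; 33 + 52.02896/60 = 33.8671493
  hemisphere S, so the sign is −
  λ: degrees = first 3 digits = 0, minutes = 9.747; 0 + 9.747/60 = 0.1624500
  W → negative
Point 4:
  φ: split at 2 digits → 67° and 0.388′; 67 + 0.388/60 = 67.0064667
  N ⇒ keep positive
  Lon: degrees = first 3 digits = 0, minutes = 19.7805; 0 + 19.7805/60 = 0.3296750
  W → negative
Point 5:
  Latitude: split at 2 digits → 37° and 44.031′; 37 + 44.031/60 = 37.7338500
  S → negative
  Longitude: split at 3 digits → 041° and 15.446′; 41 + 15.446/60 = 41.2574333
  W ⇒ negate

1. -14.787750, 118.531551
2. -0.109650, -90.064650
3. -33.867149, -0.162450
4. 67.006467, -0.329675
5. -37.733850, -41.257433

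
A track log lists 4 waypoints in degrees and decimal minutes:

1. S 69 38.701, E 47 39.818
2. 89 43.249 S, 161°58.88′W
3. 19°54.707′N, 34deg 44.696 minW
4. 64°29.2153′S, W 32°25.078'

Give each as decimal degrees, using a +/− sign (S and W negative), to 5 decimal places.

1. -69.64502, 47.66363
2. -89.72082, -161.98133
3. 19.91178, -34.74493
4. -64.48692, -32.41797

Point 1:
  Lat: 69 + 38.701/60 = 69.645017
  S ⇒ negate
  Longitude: 39.818′ = 0.663633°; total 47.663633
  E → positive
Point 2:
  Latitude: 43.249′ = 0.720817°; total 89.720817
  hemisphere S, so the sign is −
  λ: 161 + 58.88/60 = 161.981333
  W ⇒ negate
Point 3:
  Lat: 19 + 54.707/60 = 19.911783
  N → positive
  Lon: 44.696′ = 0.744933°; total 34.744933
  W → negative
Point 4:
  Latitude: 64 + 29.2153/60 = 64.486922
  S → negative
  Lon: 25.078′ = 0.417967°; total 32.417967
  W ⇒ negate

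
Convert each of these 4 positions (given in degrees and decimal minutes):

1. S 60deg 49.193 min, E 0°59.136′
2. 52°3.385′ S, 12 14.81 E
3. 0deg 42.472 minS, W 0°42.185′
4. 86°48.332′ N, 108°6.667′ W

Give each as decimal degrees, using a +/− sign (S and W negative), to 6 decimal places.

Point 1:
  Lat: 49.193′ = 0.819883°; total 60.8198833
  S → negative
  Lon: 59.136′ = 0.985600°; total 0.9856000
  E → positive
Point 2:
  Lat: 52 + 3.385/60 = 52.0564167
  S ⇒ negate
  λ: 14.81′ = 0.246833°; total 12.2468333
  E → positive
Point 3:
  Lat: 42.472′ = 0.707867°; total 0.7078667
  S ⇒ negate
  λ: 42.185′ = 0.703083°; total 0.7030833
  W → negative
Point 4:
  Latitude: 86 + 48.332/60 = 86.8055333
  N → positive
  Longitude: 6.667′ = 0.111117°; total 108.1111167
  W ⇒ negate

1. -60.819883, 0.985600
2. -52.056417, 12.246833
3. -0.707867, -0.703083
4. 86.805533, -108.111117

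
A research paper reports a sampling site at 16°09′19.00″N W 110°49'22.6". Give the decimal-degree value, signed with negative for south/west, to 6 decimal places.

16.155278, -110.822944

φ: 16 + 9/60 + 19/3600 = 16.1552778
N → positive
Longitude: 110 + 49/60 + 22.6/3600 = 110.8229444
hemisphere W, so the sign is −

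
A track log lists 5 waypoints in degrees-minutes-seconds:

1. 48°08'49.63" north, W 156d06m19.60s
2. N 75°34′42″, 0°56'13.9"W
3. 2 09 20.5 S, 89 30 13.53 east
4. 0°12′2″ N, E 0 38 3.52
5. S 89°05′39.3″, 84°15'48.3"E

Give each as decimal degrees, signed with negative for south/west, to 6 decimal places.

Point 1:
  φ: 48 + 8/60 + 49.63/3600 = 48.1471194
  N → positive
  λ: 6′ + 19.6″ = 6.32667′; 156 + 6.32667/60 = 156.1054444
  W ⇒ negate
Point 2:
  Lat: 34′ + 42″ = 34.70000′; 75 + 34.70000/60 = 75.5783333
  N → positive
  λ: 0 + 56/60 + 13.9/3600 = 0.9371944
  hemisphere W, so the sign is −
Point 3:
  Latitude: 9′ + 20.5″ = 9.34167′; 2 + 9.34167/60 = 2.1556944
  hemisphere S, so the sign is −
  Lon: 89° + 30/60 + 13.53/3600 = 89 + 0.500000 + 0.003758 = 89.5037583
  E ⇒ keep positive
Point 4:
  φ: 0° + 12/60 + 2/3600 = 0 + 0.200000 + 0.000556 = 0.2005556
  N → positive
  Lon: 0 + 38/60 + 3.52/3600 = 0.6343111
  E → positive
Point 5:
  φ: 89 + 5/60 + 39.3/3600 = 89.0942500
  S → negative
  Lon: 15′ + 48.3″ = 15.80500′; 84 + 15.80500/60 = 84.2634167
  E ⇒ keep positive

1. 48.147119, -156.105444
2. 75.578333, -0.937194
3. -2.155694, 89.503758
4. 0.200556, 0.634311
5. -89.094250, 84.263417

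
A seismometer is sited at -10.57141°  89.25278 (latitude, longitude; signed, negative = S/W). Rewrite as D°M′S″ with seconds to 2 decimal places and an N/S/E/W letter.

10°34′17.08″ S, 89°15′10.01″ E

Latitude is negative → S; |value| = 10.571410
Lat: whole degrees 10; 34.28460′ → 34′ and 17.0760″
Longitude: 0.252780° → 15.16680′; 0.16680 × 60 = 10.0080″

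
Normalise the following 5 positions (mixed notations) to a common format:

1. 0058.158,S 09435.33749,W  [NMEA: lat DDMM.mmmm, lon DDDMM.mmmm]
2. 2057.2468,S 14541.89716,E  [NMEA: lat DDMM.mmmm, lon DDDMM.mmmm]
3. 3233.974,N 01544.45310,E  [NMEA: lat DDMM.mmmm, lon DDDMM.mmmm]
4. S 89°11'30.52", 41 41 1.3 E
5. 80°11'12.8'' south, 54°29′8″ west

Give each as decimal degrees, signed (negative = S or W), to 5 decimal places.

1. -0.96930, -94.58896
2. -20.95411, 145.69829
3. 32.56623, 15.74089
4. -89.19181, 41.68369
5. -80.18689, -54.48556

Point 1:
  Lat: split at 2 digits → 00° and 58.158′; 0 + 58.158/60 = 0.969300
  S ⇒ negate
  λ: split at 3 digits → 094° and 35.33749′; 94 + 35.33749/60 = 94.588958
  hemisphere W, so the sign is −
Point 2:
  Lat: degrees = first 2 digits = 20, minutes = 57.2468; 20 + 57.2468/60 = 20.954113
  hemisphere S, so the sign is −
  Longitude: degrees = first 3 digits = 145, minutes = 41.89716; 145 + 41.89716/60 = 145.698286
  E → positive
Point 3:
  Lat: degrees = first 2 digits = 32, minutes = 33.974; 32 + 33.974/60 = 32.566233
  N → positive
  λ: split at 3 digits → 015° and 44.4531′; 15 + 44.4531/60 = 15.740885
  E → positive
Point 4:
  Latitude: 89° + 11/60 + 30.52/3600 = 89 + 0.183333 + 0.008478 = 89.191811
  hemisphere S, so the sign is −
  Lon: 41 + 41/60 + 1.3/3600 = 41.683694
  E → positive
Point 5:
  φ: 80° + 11/60 + 12.8/3600 = 80 + 0.183333 + 0.003556 = 80.186889
  S ⇒ negate
  Longitude: 54 + 29/60 + 8/3600 = 54.485556
  hemisphere W, so the sign is −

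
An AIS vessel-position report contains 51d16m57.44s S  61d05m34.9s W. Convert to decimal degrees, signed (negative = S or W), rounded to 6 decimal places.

φ: 51 + 16/60 + 57.44/3600 = 51.2826222
S ⇒ negate
Lon: 61° + 5/60 + 34.9/3600 = 61 + 0.083333 + 0.009694 = 61.0930278
W ⇒ negate

-51.282622, -61.093028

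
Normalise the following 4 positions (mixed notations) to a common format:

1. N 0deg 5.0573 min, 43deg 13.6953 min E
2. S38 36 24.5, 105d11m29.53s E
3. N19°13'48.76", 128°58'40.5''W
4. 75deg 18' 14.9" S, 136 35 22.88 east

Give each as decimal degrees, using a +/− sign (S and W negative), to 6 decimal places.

Point 1:
  Latitude: 5.0573′ = 0.084288°; total 0.0842883
  N ⇒ keep positive
  Lon: 13.6953′ = 0.228255°; total 43.2282550
  E ⇒ keep positive
Point 2:
  Latitude: 38° + 36/60 + 24.5/3600 = 38 + 0.600000 + 0.006806 = 38.6068056
  hemisphere S, so the sign is −
  λ: 11′ + 29.53″ = 11.49217′; 105 + 11.49217/60 = 105.1915361
  E → positive
Point 3:
  Latitude: 19 + 13/60 + 48.76/3600 = 19.2302111
  N → positive
  λ: 128° + 58/60 + 40.5/3600 = 128 + 0.966667 + 0.011250 = 128.9779167
  hemisphere W, so the sign is −
Point 4:
  Latitude: 75° + 18/60 + 14.9/3600 = 75 + 0.300000 + 0.004139 = 75.3041389
  hemisphere S, so the sign is −
  Lon: 35′ + 22.88″ = 35.38133′; 136 + 35.38133/60 = 136.5896889
  E ⇒ keep positive

1. 0.084288, 43.228255
2. -38.606806, 105.191536
3. 19.230211, -128.977917
4. -75.304139, 136.589689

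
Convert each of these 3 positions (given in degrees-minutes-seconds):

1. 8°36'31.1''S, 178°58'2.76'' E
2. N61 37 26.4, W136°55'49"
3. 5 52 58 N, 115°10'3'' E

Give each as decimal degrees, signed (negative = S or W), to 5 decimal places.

1. -8.60864, 178.96743
2. 61.62400, -136.93028
3. 5.88278, 115.16750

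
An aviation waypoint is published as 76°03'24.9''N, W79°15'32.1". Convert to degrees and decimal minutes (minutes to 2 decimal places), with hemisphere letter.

Lat: seconds/60 = 0.41500; minutes = 3 + 0.41500 = 3.4150
λ: seconds/60 = 0.53500; minutes = 15 + 0.53500 = 15.5350

76° 3.42′ N, 79° 15.54′ W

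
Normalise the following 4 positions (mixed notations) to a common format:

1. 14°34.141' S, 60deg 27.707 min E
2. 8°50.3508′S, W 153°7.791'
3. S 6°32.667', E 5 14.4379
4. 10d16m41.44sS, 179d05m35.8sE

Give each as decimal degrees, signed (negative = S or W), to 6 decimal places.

1. -14.569017, 60.461783
2. -8.839180, -153.129850
3. -6.544450, 5.240632
4. -10.278178, 179.093278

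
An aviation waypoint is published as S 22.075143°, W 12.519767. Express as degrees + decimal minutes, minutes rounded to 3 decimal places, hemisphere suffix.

Lat: minutes = (22.075143 − 22) × 60 = 4.50858
Longitude: fractional part 0.519767 → 31.18602 minutes

22° 4.509′ S, 12° 31.186′ W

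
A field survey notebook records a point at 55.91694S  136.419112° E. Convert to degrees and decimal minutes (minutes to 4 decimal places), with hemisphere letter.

55° 55.0164′ S, 136° 25.1467′ E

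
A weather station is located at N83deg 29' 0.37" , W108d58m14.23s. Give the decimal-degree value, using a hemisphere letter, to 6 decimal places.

83.483436° N, 108.970619° W

Lat: 83 + 29/60 + 0.37/3600 = 83.4834361
λ: 108 + 58/60 + 14.23/3600 = 108.9706194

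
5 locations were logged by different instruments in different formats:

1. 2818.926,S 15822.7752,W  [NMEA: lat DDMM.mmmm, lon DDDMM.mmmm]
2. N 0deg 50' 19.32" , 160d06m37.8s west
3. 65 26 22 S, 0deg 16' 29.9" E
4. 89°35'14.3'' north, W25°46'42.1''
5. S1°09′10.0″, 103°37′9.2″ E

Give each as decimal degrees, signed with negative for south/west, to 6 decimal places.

1. -28.315433, -158.379587
2. 0.838700, -160.110500
3. -65.439444, 0.274972
4. 89.587306, -25.778361
5. -1.152778, 103.619222

Point 1:
  Latitude: degrees = first 2 digits = 28, minutes = 18.926; 28 + 18.926/60 = 28.3154333
  S → negative
  λ: degrees = first 3 digits = 158, minutes = 22.7752; 158 + 22.7752/60 = 158.3795867
  W ⇒ negate
Point 2:
  Latitude: 50′ + 19.32″ = 50.32200′; 0 + 50.32200/60 = 0.8387000
  N ⇒ keep positive
  Longitude: 160 + 6/60 + 37.8/3600 = 160.1105000
  W ⇒ negate
Point 3:
  φ: 65 + 26/60 + 22/3600 = 65.4394444
  S ⇒ negate
  Lon: 0 + 16/60 + 29.9/3600 = 0.2749722
  E ⇒ keep positive
Point 4:
  Lat: 35′ + 14.3″ = 35.23833′; 89 + 35.23833/60 = 89.5873056
  N → positive
  Lon: 25° + 46/60 + 42.1/3600 = 25 + 0.766667 + 0.011694 = 25.7783611
  W ⇒ negate
Point 5:
  φ: 9′ + 10″ = 9.16667′; 1 + 9.16667/60 = 1.1527778
  S ⇒ negate
  Longitude: 37′ + 9.2″ = 37.15333′; 103 + 37.15333/60 = 103.6192222
  E ⇒ keep positive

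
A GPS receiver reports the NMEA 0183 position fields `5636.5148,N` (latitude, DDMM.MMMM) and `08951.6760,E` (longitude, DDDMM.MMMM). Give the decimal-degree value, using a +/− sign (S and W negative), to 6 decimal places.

Latitude: degrees = first 2 digits = 56, minutes = 36.5148; 56 + 36.5148/60 = 56.6085800
N ⇒ keep positive
Longitude: split at 3 digits → 089° and 51.676′; 89 + 51.676/60 = 89.8612667
E ⇒ keep positive

56.608580, 89.861267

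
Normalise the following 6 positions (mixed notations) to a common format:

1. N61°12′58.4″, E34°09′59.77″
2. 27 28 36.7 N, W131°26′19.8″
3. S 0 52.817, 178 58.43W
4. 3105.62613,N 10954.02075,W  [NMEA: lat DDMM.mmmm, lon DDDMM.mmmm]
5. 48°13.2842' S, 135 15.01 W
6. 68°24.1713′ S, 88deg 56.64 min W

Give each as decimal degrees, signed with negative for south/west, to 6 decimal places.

1. 61.216222, 34.166603
2. 27.476861, -131.438833
3. -0.880283, -178.973833
4. 31.093769, -109.900346
5. -48.221403, -135.250167
6. -68.402855, -88.944000

Point 1:
  Latitude: 61 + 12/60 + 58.4/3600 = 61.2162222
  N ⇒ keep positive
  Longitude: 9′ + 59.77″ = 9.99617′; 34 + 9.99617/60 = 34.1666028
  E ⇒ keep positive
Point 2:
  φ: 27° + 28/60 + 36.7/3600 = 27 + 0.466667 + 0.010194 = 27.4768611
  N → positive
  λ: 131° + 26/60 + 19.8/3600 = 131 + 0.433333 + 0.005500 = 131.4388333
  W → negative
Point 3:
  φ: 52.817′ = 0.880283°; total 0.8802833
  S ⇒ negate
  Longitude: 178 + 58.43/60 = 178.9738333
  W ⇒ negate
Point 4:
  φ: split at 2 digits → 31° and 5.62613′; 31 + 5.62613/60 = 31.0937688
  N → positive
  Longitude: split at 3 digits → 109° and 54.02075′; 109 + 54.02075/60 = 109.9003458
  hemisphere W, so the sign is −
Point 5:
  Lat: 48 + 13.2842/60 = 48.2214033
  S → negative
  Longitude: 135 + 15.01/60 = 135.2501667
  W ⇒ negate
Point 6:
  Latitude: 68 + 24.1713/60 = 68.4028550
  S → negative
  Lon: 88 + 56.64/60 = 88.9440000
  hemisphere W, so the sign is −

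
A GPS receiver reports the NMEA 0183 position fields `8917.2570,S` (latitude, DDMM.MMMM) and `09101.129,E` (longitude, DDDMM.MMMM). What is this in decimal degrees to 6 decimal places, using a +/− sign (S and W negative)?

-89.287617, 91.018817

φ: split at 2 digits → 89° and 17.257′; 89 + 17.257/60 = 89.2876167
S → negative
Longitude: degrees = first 3 digits = 91, minutes = 1.129; 91 + 1.129/60 = 91.0188167
E → positive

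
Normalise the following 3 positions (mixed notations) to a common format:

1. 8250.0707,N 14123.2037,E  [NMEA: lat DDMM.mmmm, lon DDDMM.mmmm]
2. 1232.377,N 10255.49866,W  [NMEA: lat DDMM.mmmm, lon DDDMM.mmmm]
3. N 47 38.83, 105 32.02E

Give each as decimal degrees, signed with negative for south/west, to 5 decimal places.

1. 82.83451, 141.38673
2. 12.53962, -102.92498
3. 47.64717, 105.53367

Point 1:
  Latitude: split at 2 digits → 82° and 50.0707′; 82 + 50.0707/60 = 82.834512
  N ⇒ keep positive
  λ: split at 3 digits → 141° and 23.2037′; 141 + 23.2037/60 = 141.386728
  E → positive
Point 2:
  Lat: split at 2 digits → 12° and 32.377′; 12 + 32.377/60 = 12.539617
  N → positive
  Lon: degrees = first 3 digits = 102, minutes = 55.49866; 102 + 55.49866/60 = 102.924978
  W → negative
Point 3:
  φ: 38.83′ = 0.647167°; total 47.647167
  N → positive
  Lon: 32.02′ = 0.533667°; total 105.533667
  E ⇒ keep positive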